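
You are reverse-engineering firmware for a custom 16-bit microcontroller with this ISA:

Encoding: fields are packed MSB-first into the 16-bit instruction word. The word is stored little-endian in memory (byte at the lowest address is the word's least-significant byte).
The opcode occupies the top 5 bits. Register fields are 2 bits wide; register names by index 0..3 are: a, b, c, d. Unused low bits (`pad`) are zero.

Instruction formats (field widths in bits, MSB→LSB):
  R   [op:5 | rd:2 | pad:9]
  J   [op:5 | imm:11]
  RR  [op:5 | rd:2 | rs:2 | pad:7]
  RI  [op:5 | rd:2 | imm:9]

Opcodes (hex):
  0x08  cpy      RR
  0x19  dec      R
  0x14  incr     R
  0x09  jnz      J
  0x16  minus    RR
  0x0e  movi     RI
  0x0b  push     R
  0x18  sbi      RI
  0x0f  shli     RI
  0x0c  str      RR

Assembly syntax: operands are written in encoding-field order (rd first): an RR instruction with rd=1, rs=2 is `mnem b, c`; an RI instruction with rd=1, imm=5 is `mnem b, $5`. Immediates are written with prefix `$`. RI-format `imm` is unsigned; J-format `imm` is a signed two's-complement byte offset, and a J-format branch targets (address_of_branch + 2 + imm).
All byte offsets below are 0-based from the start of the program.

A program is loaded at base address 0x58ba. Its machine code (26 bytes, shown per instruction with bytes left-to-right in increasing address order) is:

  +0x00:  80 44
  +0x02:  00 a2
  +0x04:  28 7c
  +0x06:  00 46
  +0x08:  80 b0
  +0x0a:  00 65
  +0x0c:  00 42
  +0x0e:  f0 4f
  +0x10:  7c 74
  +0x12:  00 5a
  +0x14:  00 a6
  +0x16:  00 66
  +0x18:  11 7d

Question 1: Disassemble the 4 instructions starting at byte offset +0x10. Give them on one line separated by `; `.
off 0x10: read 7c 74 as little → 0x747c
  opcode bits[15:11]=0xe: movi/RI
  rd@[10:9]=0x2 ⇒ c
  imm@[8:0]=0x7c ⇒ $124
off 0x12: read 00 5a as little → 0x5a00
  opcode bits[15:11]=0xb: push/R
  rd@[10:9]=0x1 ⇒ b
off 0x14: read 00 a6 as little → 0xa600
  opcode bits[15:11]=0x14: incr/R
  rd@[10:9]=0x3 ⇒ d
off 0x16: read 00 66 as little → 0x6600
  opcode bits[15:11]=0xc: str/RR
  rd@[10:9]=0x3 ⇒ d
  rs@[8:7]=0x0 ⇒ a

movi c, $124; push b; incr d; str d, a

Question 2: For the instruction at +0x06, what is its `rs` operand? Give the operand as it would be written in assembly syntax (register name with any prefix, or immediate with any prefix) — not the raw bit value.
+0x06: 00 46 ⇒ word 0x4600 (little)
  op=0x4600>>11=0x8 ⇒ cpy (RR)
  rd@[10:9]=0x3 ⇒ d
  rs@[8:7]=0x0 ⇒ a

a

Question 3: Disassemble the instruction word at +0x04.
off 0x04: read 28 7c as little → 0x7c28
  op=0x7c28>>11=0xf ⇒ shli (RI)
  [10:9] rd=2 = c
  [8:0] imm=40 = $40

shli c, $40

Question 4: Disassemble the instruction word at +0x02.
incr b

[02] 00 a2 → 0xa200
  op=0xa200>>11=0x14 ⇒ incr (R)
  rd: (w>>9)&0x3=0x1 → b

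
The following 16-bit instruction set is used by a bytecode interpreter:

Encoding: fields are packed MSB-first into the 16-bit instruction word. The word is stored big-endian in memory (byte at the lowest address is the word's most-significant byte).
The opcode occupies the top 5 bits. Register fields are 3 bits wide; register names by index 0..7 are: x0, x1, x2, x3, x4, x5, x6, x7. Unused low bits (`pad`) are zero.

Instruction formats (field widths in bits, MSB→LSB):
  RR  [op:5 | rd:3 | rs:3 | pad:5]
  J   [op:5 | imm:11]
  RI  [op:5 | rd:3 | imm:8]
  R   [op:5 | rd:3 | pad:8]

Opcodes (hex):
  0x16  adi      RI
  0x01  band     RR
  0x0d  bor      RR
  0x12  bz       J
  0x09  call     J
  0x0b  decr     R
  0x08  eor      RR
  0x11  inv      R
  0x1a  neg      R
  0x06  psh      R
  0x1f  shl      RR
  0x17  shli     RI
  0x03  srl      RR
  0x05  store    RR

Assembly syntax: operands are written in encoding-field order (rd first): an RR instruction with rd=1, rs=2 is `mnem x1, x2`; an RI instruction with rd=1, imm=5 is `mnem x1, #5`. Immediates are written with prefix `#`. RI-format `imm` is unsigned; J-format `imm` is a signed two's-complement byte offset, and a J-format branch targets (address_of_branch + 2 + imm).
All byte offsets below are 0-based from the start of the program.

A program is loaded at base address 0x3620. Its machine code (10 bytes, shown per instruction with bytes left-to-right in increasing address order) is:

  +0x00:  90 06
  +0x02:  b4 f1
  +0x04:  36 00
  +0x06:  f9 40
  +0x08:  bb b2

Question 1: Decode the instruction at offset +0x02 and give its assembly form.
adi x4, #241

off 0x02: read b4 f1 as big → 0xb4f1
  opcode bits[15:11]=0x16: adi/RI
  [10:8] rd=4 = x4
  [7:0] imm=241 = #241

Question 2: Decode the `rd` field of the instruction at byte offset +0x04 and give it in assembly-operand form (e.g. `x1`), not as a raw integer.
@+04  big-endian(36 00) = 0x3600
  opcode bits[15:11]=0x6: psh/R
  rd: (w>>8)&0x7=0x6 → x6

x6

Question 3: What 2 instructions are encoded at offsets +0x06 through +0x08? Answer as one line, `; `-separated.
shl x1, x2; shli x3, #178

off 0x06: read f9 40 as big → 0xf940
  op=0xf940>>11=0x1f ⇒ shl (RR)
  [10:8] rd=1 = x1
  [7:5] rs=2 = x2
off 0x08: read bb b2 as big → 0xbbb2
  op=0xbbb2>>11=0x17 ⇒ shli (RI)
  [10:8] rd=3 = x3
  [7:0] imm=178 = #178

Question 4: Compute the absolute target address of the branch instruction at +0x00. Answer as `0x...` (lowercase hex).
0x3628

off 0x00: read 90 06 as big → 0x9006
  opcode bits[15:11]=0x12: bz/J
  imm: (w>>0)&0x7ff=0x6 → #6
  target = base 0x3620 + off 0x00 + 2 + imm 6 = 0x3628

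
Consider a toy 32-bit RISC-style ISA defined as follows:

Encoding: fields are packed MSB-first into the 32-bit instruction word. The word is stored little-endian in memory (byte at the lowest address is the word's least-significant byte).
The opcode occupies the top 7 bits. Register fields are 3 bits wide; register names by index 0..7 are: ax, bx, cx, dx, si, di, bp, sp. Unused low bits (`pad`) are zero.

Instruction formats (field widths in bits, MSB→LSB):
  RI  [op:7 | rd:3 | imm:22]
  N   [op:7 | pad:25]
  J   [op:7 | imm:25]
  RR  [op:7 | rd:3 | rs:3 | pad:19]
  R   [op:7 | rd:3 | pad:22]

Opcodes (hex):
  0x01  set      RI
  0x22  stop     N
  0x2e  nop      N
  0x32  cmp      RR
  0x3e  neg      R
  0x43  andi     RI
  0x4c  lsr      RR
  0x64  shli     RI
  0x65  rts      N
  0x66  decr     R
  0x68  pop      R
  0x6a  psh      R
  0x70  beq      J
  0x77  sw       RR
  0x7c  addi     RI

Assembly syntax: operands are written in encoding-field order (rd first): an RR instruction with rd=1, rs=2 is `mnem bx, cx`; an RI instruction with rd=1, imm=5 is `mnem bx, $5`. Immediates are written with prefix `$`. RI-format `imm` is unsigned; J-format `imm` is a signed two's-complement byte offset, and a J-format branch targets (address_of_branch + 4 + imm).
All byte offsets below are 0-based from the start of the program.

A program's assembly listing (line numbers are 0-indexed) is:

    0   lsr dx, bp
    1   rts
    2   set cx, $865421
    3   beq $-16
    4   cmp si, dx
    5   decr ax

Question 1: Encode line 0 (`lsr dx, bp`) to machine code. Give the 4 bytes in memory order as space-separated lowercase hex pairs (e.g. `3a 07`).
line 0 (lsr): pack op=0x4c:7|rd=3:3|rs=6:3|pad=0:19 = 0x98f00000; little→ 00 00 f0 98

00 00 f0 98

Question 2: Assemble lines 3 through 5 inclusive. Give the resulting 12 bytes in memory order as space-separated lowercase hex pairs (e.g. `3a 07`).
f0 ff ff e1 00 00 18 65 00 00 00 cc

3. beq fields op=0x70:7|imm=-16:25 → word e1fffff0h → f0 ff ff e1
4. cmp fields op=0x32:7|rd=4:3|rs=3:3|pad=0:19 → word 65180000h → 00 00 18 65
5. decr fields op=0x66:7|rd=0:3|pad=0:22 → word cc000000h → 00 00 00 cc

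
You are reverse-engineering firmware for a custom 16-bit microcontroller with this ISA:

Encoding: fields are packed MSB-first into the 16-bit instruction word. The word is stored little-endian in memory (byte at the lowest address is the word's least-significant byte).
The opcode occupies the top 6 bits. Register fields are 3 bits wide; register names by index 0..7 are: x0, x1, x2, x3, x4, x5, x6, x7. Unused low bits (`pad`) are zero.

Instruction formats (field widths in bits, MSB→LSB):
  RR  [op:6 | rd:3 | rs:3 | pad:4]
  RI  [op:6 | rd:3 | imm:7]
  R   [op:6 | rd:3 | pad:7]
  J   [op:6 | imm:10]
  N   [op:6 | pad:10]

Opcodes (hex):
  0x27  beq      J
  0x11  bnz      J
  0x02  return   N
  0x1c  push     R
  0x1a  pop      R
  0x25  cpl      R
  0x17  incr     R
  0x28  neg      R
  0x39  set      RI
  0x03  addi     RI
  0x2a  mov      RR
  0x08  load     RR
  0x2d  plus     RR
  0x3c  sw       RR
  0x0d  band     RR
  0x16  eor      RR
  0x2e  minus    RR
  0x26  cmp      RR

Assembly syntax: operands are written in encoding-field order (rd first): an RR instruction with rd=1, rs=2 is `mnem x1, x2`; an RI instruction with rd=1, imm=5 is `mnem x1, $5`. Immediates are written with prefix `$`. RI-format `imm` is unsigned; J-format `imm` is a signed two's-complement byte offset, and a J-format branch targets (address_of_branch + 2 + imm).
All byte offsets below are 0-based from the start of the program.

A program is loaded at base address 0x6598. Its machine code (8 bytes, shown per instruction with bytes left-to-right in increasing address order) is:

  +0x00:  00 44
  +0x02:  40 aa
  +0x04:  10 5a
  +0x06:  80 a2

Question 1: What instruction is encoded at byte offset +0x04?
eor x4, x1

+0x04: 10 5a ⇒ word 0x5a10 (little)
  op=0x5a10>>10=0x16 ⇒ eor (RR)
  rd@[9:7]=0x4 ⇒ x4
  rs@[6:4]=0x1 ⇒ x1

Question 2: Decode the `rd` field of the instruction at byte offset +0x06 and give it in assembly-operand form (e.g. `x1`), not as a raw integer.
@+06  little-endian(80 a2) = 0xa280
  top 6b → 0x28 → neg [R]
  [9:7] rd=5 = x5

x5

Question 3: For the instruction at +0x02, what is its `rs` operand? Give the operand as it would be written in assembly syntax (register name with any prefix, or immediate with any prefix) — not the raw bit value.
x4

[02] 40 aa → 0xaa40
  opcode bits[15:10]=0x2a: mov/RR
  rd@[9:7]=0x4 ⇒ x4
  rs@[6:4]=0x4 ⇒ x4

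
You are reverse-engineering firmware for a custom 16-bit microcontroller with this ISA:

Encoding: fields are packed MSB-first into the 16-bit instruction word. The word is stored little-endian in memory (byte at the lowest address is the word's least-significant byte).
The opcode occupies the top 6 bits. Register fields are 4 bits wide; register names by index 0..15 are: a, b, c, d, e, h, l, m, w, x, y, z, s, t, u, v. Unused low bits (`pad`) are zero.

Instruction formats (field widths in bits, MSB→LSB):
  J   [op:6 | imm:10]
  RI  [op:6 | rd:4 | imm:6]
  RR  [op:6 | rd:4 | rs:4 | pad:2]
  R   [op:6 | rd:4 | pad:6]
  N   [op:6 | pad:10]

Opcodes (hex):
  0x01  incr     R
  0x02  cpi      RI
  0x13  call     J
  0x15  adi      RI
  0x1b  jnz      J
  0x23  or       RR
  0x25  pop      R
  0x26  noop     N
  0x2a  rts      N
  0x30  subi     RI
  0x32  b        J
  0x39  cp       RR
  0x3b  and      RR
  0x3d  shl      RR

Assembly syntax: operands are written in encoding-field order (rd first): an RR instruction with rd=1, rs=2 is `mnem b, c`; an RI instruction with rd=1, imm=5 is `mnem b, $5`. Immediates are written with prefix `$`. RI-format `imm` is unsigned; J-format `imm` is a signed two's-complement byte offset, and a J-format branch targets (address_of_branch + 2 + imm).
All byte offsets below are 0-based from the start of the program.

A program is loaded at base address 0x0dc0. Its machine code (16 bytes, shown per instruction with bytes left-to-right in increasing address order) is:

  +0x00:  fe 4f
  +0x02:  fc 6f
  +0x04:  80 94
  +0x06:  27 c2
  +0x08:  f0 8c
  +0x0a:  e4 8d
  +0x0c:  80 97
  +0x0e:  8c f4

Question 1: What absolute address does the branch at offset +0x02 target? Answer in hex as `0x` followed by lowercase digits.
0x0dc0

off 0x02: read fc 6f as little → 0x6ffc
  op=0x6ffc>>10=0x1b ⇒ jnz (J)
  [9:0] imm=1020 (s10→-4) = $-4
  target = base 0x0dc0 + off 0x02 + 2 + imm -4 = 0x0dc0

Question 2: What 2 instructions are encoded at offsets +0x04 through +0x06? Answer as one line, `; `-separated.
[04] 80 94 → 0x9480
  top 6b → 0x25 → pop [R]
  [9:6] rd=2 = c
[06] 27 c2 → 0xc227
  top 6b → 0x30 → subi [RI]
  [9:6] rd=8 = w
  [5:0] imm=39 = $39

pop c; subi w, $39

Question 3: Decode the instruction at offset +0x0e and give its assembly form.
shl c, d

[0e] 8c f4 → 0xf48c
  top 6b → 0x3d → shl [RR]
  rd@[9:6]=0x2 ⇒ c
  rs@[5:2]=0x3 ⇒ d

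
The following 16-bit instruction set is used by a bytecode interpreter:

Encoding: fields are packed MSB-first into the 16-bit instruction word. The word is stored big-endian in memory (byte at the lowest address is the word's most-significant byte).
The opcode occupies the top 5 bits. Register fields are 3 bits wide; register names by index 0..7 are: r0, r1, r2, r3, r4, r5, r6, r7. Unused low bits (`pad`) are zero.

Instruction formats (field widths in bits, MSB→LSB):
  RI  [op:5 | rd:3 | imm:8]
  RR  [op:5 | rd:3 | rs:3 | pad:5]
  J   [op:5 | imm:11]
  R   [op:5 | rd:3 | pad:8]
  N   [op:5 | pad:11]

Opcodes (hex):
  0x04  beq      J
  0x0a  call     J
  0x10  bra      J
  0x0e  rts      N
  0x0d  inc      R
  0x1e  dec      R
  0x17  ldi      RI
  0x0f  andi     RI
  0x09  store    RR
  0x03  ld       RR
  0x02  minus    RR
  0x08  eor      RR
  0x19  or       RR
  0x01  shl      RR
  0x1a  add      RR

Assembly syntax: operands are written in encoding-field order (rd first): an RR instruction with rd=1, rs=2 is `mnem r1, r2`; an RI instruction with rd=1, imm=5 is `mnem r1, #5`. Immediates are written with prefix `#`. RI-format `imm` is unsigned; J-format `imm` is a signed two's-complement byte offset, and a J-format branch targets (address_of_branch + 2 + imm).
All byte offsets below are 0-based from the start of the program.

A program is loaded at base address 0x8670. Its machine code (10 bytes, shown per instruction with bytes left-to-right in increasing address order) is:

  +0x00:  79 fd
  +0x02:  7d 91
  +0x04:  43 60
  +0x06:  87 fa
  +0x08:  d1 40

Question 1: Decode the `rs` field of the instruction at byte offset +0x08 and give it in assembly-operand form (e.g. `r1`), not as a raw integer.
r2

@+08  big-endian(d1 40) = 0xd140
  opcode bits[15:11]=0x1a: add/RR
  [10:8] rd=1 = r1
  [7:5] rs=2 = r2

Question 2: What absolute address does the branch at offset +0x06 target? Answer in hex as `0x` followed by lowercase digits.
0x8672

+0x06: 87 fa ⇒ word 0x87fa (big)
  opcode bits[15:11]=0x10: bra/J
  imm@[10:0]=0x7fa (s11→-6) ⇒ #-6
  target = base 0x8670 + off 0x06 + 2 + imm -6 = 0x8672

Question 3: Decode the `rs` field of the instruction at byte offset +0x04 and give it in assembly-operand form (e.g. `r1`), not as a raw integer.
r3

@+04  big-endian(43 60) = 0x4360
  top 5b → 0x8 → eor [RR]
  [10:8] rd=3 = r3
  [7:5] rs=3 = r3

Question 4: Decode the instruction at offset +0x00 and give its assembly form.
andi r1, #253

+0x00: 79 fd ⇒ word 0x79fd (big)
  op=0x79fd>>11=0xf ⇒ andi (RI)
  [10:8] rd=1 = r1
  [7:0] imm=253 = #253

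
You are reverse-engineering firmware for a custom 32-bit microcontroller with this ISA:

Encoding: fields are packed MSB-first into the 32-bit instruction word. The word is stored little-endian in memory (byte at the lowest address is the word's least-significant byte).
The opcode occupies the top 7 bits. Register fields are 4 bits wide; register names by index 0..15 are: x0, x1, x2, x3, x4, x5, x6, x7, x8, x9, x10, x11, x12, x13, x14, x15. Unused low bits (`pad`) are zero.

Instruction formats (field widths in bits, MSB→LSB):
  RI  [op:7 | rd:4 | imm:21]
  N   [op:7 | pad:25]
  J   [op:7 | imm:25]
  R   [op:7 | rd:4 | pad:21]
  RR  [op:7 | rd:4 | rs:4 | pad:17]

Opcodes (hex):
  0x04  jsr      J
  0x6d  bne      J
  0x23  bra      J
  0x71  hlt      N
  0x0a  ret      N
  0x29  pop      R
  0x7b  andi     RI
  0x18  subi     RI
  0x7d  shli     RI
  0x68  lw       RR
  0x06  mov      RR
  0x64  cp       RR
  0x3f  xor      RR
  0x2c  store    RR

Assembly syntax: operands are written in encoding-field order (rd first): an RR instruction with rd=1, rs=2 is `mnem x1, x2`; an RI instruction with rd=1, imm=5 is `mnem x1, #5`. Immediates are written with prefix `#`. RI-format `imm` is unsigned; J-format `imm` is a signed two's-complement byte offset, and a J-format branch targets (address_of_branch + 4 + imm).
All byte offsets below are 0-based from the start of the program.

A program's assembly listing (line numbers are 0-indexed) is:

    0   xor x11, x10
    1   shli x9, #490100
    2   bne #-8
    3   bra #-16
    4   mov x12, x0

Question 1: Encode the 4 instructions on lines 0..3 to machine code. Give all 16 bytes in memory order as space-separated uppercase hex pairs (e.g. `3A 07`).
00 00 74 7F 74 7A 27 FB F8 FF FF DB F0 FF FF 47

L0: xor op=0x3f:7|rd=11:4|rs=10:4|pad=0:17 ⇒ 0x7f740000 ⇒ little 00 00 74 7f
L1: shli op=0x7d:7|rd=9:4|imm=490100:21 ⇒ 0xfb277a74 ⇒ little 74 7a 27 fb
L2: bne op=0x6d:7|imm=-8:25 ⇒ 0xdbfffff8 ⇒ little f8 ff ff db
L3: bra op=0x23:7|imm=-16:25 ⇒ 0x47fffff0 ⇒ little f0 ff ff 47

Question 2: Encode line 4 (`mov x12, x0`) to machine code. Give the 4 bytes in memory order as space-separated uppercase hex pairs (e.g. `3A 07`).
00 00 80 0D

4. mov fields op=0x6:7|rd=12:4|rs=0:4|pad=0:17 → word 0d800000h → 00 00 80 0d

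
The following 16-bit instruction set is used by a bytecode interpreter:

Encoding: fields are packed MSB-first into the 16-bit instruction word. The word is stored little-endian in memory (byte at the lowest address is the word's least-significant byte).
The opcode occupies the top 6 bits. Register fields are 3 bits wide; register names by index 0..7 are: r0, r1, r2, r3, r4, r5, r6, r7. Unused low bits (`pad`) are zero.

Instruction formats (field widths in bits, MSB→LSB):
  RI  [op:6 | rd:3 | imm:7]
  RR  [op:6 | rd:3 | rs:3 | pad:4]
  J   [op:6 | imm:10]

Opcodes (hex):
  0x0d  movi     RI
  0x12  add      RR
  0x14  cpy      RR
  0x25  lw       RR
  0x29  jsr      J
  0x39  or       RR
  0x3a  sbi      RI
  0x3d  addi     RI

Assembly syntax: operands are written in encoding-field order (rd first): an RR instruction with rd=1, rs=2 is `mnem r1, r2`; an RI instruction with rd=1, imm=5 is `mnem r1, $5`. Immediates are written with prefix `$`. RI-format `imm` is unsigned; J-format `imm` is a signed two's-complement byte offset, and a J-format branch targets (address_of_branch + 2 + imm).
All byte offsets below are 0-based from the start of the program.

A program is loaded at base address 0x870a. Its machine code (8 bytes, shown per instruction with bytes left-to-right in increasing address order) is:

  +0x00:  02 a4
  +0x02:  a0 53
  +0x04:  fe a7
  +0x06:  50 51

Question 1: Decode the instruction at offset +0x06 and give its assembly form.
[06] 50 51 → 0x5150
  opcode bits[15:10]=0x14: cpy/RR
  rd@[9:7]=0x2 ⇒ r2
  rs@[6:4]=0x5 ⇒ r5

cpy r2, r5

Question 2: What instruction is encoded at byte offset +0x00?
jsr $2

[00] 02 a4 → 0xa402
  top 6b → 0x29 → jsr [J]
  imm: (w>>0)&0x3ff=0x2 → $2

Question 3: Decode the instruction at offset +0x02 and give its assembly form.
+0x02: a0 53 ⇒ word 0x53a0 (little)
  top 6b → 0x14 → cpy [RR]
  rd: (w>>7)&0x7=0x7 → r7
  rs: (w>>4)&0x7=0x2 → r2

cpy r7, r2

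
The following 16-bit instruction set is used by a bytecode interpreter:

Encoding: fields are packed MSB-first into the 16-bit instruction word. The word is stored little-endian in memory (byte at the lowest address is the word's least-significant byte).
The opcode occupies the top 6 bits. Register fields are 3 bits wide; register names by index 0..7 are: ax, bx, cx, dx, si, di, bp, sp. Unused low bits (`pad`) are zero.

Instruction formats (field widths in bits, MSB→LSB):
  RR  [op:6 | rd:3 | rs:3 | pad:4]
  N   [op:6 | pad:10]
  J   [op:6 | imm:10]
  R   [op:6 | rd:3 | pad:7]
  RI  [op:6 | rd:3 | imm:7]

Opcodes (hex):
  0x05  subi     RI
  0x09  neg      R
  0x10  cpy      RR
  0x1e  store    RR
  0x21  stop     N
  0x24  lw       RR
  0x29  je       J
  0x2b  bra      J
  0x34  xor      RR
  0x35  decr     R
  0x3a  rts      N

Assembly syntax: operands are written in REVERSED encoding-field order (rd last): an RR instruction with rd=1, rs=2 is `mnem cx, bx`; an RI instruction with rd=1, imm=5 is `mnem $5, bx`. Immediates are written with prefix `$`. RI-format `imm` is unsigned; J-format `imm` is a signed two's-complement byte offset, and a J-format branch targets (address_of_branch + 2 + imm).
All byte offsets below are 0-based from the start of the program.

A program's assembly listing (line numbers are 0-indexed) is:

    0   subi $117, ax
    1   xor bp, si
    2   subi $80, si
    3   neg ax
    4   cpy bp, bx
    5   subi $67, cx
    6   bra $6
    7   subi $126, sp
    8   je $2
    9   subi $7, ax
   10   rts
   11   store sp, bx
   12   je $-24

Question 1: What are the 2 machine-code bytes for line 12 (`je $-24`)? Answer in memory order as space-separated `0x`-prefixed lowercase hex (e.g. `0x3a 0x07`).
0xe8 0xa7

line 12 (je): pack op=0x29:6|imm=-24:10 = 0xa7e8; little→ e8 a7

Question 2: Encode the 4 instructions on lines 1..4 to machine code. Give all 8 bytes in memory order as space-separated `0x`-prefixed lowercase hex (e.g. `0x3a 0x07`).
0x60 0xd2 0x50 0x16 0x00 0x24 0xe0 0x40

L1: xor op=0x34:6|rd=4:3|rs=6:3|pad=0:4 ⇒ 0xd260 ⇒ little 60 d2
L2: subi op=0x5:6|rd=4:3|imm=80:7 ⇒ 0x1650 ⇒ little 50 16
L3: neg op=0x9:6|rd=0:3|pad=0:7 ⇒ 0x2400 ⇒ little 00 24
L4: cpy op=0x10:6|rd=1:3|rs=6:3|pad=0:4 ⇒ 0x40e0 ⇒ little e0 40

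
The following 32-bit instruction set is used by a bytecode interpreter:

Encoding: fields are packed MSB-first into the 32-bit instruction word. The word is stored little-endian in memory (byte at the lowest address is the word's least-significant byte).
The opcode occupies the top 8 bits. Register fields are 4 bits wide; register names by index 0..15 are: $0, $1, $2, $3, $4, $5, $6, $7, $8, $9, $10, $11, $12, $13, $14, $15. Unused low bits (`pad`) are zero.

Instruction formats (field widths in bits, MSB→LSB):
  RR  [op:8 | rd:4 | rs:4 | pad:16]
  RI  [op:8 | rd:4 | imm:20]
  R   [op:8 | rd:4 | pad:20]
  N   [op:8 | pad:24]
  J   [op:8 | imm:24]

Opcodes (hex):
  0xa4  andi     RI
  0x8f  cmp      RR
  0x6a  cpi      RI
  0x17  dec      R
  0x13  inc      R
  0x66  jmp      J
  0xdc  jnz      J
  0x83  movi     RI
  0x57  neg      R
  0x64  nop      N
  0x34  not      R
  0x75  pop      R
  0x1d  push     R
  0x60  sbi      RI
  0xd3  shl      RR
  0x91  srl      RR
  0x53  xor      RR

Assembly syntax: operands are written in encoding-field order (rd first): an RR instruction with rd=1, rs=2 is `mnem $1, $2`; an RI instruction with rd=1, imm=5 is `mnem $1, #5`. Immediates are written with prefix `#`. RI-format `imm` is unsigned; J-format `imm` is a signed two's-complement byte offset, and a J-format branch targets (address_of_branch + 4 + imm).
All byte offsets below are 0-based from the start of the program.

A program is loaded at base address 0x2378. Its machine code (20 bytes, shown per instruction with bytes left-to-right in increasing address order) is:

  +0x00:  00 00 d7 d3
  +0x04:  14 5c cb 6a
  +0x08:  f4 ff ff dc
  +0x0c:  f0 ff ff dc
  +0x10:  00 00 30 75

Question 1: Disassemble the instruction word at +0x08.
jnz #-12

+0x08: f4 ff ff dc ⇒ word 0xdcfffff4 (little)
  opcode bits[31:24]=0xdc: jnz/J
  imm@[23:0]=0xfffff4 (s24→-12) ⇒ #-12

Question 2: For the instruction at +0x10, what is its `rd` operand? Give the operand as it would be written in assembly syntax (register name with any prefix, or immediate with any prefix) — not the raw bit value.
$3

@+10  little-endian(00 00 30 75) = 0x75300000
  top 8b → 0x75 → pop [R]
  [23:20] rd=3 = $3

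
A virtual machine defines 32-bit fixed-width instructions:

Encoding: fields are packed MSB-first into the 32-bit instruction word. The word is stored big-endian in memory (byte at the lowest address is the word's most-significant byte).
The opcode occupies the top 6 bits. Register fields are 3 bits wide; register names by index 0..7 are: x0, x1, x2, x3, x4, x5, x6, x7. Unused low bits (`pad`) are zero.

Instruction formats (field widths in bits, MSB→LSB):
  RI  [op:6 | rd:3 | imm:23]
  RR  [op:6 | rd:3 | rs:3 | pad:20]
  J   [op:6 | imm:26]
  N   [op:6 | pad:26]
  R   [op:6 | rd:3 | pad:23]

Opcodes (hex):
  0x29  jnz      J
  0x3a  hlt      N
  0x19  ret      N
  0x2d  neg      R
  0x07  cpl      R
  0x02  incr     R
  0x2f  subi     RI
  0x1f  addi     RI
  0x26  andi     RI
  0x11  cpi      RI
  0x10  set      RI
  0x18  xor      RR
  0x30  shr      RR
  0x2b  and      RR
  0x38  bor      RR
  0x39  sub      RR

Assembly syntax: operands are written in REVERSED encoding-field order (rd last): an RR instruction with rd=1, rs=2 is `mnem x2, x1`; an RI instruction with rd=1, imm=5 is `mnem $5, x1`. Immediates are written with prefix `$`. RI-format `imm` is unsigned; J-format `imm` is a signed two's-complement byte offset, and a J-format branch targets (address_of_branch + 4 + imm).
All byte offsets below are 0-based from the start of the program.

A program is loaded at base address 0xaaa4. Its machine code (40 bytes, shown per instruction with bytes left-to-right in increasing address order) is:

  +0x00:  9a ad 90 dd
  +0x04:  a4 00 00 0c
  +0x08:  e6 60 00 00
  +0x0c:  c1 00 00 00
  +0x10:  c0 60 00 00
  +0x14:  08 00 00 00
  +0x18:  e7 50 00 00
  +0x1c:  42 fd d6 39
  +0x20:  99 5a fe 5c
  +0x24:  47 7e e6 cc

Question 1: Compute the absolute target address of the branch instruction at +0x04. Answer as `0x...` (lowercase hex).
0xaab8

+0x04: a4 00 00 0c ⇒ word 0xa400000c (big)
  op=0xa400000c>>26=0x29 ⇒ jnz (J)
  imm@[25:0]=0xc ⇒ $12
  target = base 0xaaa4 + off 0x04 + 4 + imm 12 = 0xaab8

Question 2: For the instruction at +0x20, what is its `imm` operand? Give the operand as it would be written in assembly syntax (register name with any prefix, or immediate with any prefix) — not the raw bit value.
[20] 99 5a fe 5c → 0x995afe5c
  op=0x995afe5c>>26=0x26 ⇒ andi (RI)
  rd: (w>>23)&0x7=0x2 → x2
  imm: (w>>0)&0x7fffff=0x5afe5c → $5963356

$5963356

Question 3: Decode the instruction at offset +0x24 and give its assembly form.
+0x24: 47 7e e6 cc ⇒ word 0x477ee6cc (big)
  opcode bits[31:26]=0x11: cpi/RI
  [25:23] rd=6 = x6
  [22:0] imm=8316620 = $8316620

cpi $8316620, x6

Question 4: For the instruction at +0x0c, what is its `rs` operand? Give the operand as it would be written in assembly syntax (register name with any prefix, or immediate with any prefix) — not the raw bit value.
x0

off 0x0c: read c1 00 00 00 as big → 0xc1000000
  top 6b → 0x30 → shr [RR]
  [25:23] rd=2 = x2
  [22:20] rs=0 = x0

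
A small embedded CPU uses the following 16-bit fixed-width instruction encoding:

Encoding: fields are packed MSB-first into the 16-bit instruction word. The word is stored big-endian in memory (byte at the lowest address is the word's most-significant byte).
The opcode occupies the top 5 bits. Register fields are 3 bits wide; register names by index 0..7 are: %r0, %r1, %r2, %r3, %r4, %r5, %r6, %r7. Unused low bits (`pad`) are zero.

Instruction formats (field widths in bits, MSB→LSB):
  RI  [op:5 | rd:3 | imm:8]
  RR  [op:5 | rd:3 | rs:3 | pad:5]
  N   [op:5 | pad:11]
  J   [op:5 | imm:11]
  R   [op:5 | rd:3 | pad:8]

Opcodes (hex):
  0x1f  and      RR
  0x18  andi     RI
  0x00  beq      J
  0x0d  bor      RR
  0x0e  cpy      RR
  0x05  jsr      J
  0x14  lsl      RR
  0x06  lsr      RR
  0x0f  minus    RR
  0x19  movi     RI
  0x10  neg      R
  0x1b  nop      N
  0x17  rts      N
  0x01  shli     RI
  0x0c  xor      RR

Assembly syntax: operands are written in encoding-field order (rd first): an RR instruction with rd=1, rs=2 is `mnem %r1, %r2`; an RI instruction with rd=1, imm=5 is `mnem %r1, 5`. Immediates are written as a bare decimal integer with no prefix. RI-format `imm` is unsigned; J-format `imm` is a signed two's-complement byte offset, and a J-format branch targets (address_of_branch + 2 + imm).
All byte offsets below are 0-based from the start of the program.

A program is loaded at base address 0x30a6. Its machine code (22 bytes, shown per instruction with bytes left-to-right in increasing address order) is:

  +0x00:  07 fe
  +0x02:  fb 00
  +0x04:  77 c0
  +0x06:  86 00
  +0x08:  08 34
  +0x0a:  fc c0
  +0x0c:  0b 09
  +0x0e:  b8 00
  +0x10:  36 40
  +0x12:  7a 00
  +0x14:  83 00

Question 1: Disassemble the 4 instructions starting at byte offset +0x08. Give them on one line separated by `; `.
shli %r0, 52; and %r4, %r6; shli %r3, 9; rts

off 0x08: read 08 34 as big → 0x0834
  opcode bits[15:11]=0x1: shli/RI
  [10:8] rd=0 = %r0
  [7:0] imm=52 = 52
off 0x0a: read fc c0 as big → 0xfcc0
  opcode bits[15:11]=0x1f: and/RR
  [10:8] rd=4 = %r4
  [7:5] rs=6 = %r6
off 0x0c: read 0b 09 as big → 0x0b09
  opcode bits[15:11]=0x1: shli/RI
  [10:8] rd=3 = %r3
  [7:0] imm=9 = 9
off 0x0e: read b8 00 as big → 0xb800
  opcode bits[15:11]=0x17: rts/N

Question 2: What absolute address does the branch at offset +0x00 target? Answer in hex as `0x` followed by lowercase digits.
[00] 07 fe → 0x07fe
  opcode bits[15:11]=0x0: beq/J
  imm: (w>>0)&0x7ff=0x7fe (s11→-2) → -2
  target = base 0x30a6 + off 0x00 + 2 + imm -2 = 0x30a6

0x30a6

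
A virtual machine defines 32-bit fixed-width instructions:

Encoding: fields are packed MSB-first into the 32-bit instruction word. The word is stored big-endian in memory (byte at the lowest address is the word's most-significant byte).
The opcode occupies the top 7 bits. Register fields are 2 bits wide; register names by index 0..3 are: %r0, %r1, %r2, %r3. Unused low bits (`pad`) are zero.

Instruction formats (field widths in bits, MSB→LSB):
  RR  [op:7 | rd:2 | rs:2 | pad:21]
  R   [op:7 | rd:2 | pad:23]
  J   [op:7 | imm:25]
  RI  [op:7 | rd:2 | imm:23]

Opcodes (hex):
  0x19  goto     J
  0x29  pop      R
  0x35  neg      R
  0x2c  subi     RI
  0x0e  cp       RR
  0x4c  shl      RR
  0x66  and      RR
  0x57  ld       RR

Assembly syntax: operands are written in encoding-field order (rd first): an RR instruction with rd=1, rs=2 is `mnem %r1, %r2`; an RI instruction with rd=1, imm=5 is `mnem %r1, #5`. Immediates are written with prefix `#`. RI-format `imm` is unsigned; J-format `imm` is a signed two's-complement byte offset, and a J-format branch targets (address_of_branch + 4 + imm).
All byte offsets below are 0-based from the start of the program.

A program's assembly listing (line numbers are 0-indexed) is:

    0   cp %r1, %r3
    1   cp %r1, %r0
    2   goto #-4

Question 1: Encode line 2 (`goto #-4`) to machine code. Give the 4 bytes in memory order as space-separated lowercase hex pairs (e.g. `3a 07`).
33 ff ff fc

2. goto fields op=0x19:7|imm=-4:25 → word 33fffffch → 33 ff ff fc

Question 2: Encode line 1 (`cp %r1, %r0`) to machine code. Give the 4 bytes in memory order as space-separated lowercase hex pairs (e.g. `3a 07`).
line 1 (cp): pack op=0xe:7|rd=1:2|rs=0:2|pad=0:21 = 0x1c800000; big→ 1c 80 00 00

1c 80 00 00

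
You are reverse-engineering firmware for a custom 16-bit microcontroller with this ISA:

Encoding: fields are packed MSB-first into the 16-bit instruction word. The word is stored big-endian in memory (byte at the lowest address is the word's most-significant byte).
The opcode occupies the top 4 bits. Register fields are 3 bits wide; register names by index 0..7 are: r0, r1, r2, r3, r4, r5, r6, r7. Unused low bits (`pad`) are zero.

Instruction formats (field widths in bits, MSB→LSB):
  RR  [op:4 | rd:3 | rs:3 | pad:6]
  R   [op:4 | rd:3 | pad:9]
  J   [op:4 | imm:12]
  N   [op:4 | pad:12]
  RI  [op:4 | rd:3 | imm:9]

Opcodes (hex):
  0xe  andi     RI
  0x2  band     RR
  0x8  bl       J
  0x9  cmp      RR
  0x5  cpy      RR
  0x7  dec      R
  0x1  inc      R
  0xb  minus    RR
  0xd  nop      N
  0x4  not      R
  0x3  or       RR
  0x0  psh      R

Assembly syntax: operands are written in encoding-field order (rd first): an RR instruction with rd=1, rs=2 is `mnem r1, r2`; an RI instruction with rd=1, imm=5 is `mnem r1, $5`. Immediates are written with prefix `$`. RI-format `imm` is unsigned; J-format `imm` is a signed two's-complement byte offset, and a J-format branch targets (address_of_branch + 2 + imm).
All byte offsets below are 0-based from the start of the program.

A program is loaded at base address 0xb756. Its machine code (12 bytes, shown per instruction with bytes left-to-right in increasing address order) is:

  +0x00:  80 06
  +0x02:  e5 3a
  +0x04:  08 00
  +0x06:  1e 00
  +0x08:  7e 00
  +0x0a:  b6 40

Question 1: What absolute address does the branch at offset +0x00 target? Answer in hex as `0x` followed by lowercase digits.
[00] 80 06 → 0x8006
  opcode bits[15:12]=0x8: bl/J
  imm@[11:0]=0x6 ⇒ $6
  target = base 0xb756 + off 0x00 + 2 + imm 6 = 0xb75e

0xb75e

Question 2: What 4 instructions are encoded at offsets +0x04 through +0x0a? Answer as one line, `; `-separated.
psh r4; inc r7; dec r7; minus r3, r1

+0x04: 08 00 ⇒ word 0x0800 (big)
  op=0x0800>>12=0x0 ⇒ psh (R)
  rd: (w>>9)&0x7=0x4 → r4
+0x06: 1e 00 ⇒ word 0x1e00 (big)
  op=0x1e00>>12=0x1 ⇒ inc (R)
  rd: (w>>9)&0x7=0x7 → r7
+0x08: 7e 00 ⇒ word 0x7e00 (big)
  op=0x7e00>>12=0x7 ⇒ dec (R)
  rd: (w>>9)&0x7=0x7 → r7
+0x0a: b6 40 ⇒ word 0xb640 (big)
  op=0xb640>>12=0xb ⇒ minus (RR)
  rd: (w>>9)&0x7=0x3 → r3
  rs: (w>>6)&0x7=0x1 → r1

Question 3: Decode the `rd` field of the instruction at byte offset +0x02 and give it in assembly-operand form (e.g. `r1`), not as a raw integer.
off 0x02: read e5 3a as big → 0xe53a
  opcode bits[15:12]=0xe: andi/RI
  [11:9] rd=2 = r2
  [8:0] imm=314 = $314

r2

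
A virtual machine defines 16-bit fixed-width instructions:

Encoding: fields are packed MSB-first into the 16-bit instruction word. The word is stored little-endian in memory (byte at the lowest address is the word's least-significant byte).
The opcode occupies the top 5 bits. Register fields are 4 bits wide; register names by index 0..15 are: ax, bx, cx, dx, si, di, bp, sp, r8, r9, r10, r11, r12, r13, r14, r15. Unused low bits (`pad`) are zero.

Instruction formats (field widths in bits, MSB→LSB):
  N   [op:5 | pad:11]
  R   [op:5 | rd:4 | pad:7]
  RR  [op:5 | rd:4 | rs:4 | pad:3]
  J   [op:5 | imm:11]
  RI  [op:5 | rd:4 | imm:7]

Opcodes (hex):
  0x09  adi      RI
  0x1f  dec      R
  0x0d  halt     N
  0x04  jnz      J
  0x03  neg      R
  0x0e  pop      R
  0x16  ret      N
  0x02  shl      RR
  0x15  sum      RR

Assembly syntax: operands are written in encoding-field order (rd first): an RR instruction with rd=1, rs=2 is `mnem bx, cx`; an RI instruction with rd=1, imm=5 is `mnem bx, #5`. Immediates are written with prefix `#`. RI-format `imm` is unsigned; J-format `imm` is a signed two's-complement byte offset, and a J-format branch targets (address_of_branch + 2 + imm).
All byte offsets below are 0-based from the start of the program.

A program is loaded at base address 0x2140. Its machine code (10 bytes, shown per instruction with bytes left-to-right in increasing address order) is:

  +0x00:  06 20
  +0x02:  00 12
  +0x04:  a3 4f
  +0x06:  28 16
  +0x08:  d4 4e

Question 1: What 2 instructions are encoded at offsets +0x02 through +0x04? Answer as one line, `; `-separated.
+0x02: 00 12 ⇒ word 0x1200 (little)
  top 5b → 0x2 → shl [RR]
  rd@[10:7]=0x4 ⇒ si
  rs@[6:3]=0x0 ⇒ ax
+0x04: a3 4f ⇒ word 0x4fa3 (little)
  top 5b → 0x9 → adi [RI]
  rd@[10:7]=0xf ⇒ r15
  imm@[6:0]=0x23 ⇒ #35

shl si, ax; adi r15, #35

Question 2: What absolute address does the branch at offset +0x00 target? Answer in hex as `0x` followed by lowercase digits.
0x2148

[00] 06 20 → 0x2006
  opcode bits[15:11]=0x4: jnz/J
  [10:0] imm=6 = #6
  target = base 0x2140 + off 0x00 + 2 + imm 6 = 0x2148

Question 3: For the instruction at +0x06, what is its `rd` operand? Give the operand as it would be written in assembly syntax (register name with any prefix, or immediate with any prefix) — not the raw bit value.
r12

[06] 28 16 → 0x1628
  top 5b → 0x2 → shl [RR]
  rd@[10:7]=0xc ⇒ r12
  rs@[6:3]=0x5 ⇒ di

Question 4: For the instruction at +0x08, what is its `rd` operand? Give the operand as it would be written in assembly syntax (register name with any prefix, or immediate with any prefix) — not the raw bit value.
+0x08: d4 4e ⇒ word 0x4ed4 (little)
  op=0x4ed4>>11=0x9 ⇒ adi (RI)
  [10:7] rd=13 = r13
  [6:0] imm=84 = #84

r13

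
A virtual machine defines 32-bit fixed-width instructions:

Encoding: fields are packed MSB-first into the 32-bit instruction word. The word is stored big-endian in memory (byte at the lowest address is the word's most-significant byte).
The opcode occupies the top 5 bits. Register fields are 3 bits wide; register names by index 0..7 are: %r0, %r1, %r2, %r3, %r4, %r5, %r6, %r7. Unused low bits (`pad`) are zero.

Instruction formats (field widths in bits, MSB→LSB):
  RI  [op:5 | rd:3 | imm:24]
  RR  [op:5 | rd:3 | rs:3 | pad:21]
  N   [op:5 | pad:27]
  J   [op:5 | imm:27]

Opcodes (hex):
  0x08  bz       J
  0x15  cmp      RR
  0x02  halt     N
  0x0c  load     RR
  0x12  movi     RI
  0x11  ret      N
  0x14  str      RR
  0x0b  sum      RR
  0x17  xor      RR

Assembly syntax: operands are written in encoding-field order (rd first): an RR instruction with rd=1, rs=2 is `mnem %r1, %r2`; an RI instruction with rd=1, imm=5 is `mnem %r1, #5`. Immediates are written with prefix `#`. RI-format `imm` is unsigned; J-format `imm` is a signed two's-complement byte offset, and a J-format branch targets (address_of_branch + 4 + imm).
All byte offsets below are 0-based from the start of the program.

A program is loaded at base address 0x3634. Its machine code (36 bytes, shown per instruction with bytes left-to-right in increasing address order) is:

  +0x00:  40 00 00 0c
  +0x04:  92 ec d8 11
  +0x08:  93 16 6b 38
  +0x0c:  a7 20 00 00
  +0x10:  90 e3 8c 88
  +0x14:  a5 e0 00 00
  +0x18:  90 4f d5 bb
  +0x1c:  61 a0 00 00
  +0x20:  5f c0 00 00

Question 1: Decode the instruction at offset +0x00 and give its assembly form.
off 0x00: read 40 00 00 0c as big → 0x4000000c
  top 5b → 0x8 → bz [J]
  imm: (w>>0)&0x7ffffff=0xc → #12

bz #12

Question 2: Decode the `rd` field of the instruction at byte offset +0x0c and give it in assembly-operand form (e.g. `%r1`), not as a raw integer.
@+0c  big-endian(a7 20 00 00) = 0xa7200000
  op=0xa7200000>>27=0x14 ⇒ str (RR)
  rd@[26:24]=0x7 ⇒ %r7
  rs@[23:21]=0x1 ⇒ %r1

%r7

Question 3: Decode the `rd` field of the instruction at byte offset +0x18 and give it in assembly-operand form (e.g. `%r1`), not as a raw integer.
off 0x18: read 90 4f d5 bb as big → 0x904fd5bb
  op=0x904fd5bb>>27=0x12 ⇒ movi (RI)
  rd: (w>>24)&0x7=0x0 → %r0
  imm: (w>>0)&0xffffff=0x4fd5bb → #5232059

%r0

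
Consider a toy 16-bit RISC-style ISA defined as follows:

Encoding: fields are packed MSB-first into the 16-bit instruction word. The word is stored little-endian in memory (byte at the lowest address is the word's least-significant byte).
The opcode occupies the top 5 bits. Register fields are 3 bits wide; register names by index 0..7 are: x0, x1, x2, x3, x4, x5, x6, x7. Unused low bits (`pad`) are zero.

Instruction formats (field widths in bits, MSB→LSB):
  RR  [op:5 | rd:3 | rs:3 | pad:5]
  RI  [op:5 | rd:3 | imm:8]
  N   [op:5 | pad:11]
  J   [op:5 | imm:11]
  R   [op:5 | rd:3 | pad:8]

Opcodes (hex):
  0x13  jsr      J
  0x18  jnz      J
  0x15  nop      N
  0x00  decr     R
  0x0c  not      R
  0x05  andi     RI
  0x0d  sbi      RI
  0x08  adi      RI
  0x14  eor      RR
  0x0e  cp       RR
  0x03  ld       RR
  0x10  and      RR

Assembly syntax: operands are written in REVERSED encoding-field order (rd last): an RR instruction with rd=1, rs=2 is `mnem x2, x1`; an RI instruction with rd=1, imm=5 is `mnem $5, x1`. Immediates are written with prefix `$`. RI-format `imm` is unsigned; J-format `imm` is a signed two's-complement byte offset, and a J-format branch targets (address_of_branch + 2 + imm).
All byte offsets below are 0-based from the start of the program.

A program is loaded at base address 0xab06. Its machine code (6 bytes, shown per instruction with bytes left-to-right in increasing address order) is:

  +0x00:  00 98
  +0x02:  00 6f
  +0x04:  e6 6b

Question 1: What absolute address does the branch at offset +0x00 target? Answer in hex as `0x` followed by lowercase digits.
off 0x00: read 00 98 as little → 0x9800
  top 5b → 0x13 → jsr [J]
  imm@[10:0]=0x0 ⇒ $0
  target = base 0xab06 + off 0x00 + 2 + imm 0 = 0xab08

0xab08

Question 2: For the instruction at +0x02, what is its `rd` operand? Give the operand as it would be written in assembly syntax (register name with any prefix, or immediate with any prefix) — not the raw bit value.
x7

@+02  little-endian(00 6f) = 0x6f00
  top 5b → 0xd → sbi [RI]
  [10:8] rd=7 = x7
  [7:0] imm=0 = $0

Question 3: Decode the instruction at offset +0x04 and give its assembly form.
@+04  little-endian(e6 6b) = 0x6be6
  top 5b → 0xd → sbi [RI]
  rd: (w>>8)&0x7=0x3 → x3
  imm: (w>>0)&0xff=0xe6 → $230

sbi $230, x3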